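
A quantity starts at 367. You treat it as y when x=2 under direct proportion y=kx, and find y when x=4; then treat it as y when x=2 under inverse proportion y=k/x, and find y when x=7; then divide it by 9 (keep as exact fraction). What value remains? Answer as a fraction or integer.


Start with 367.
Step 1: Direct prop: k = (367)/2; new y = k*4 = 367*4/2 = 734
Step 2: Inverse prop: k = (734)*2; new y = k/7 = 734*2/7 = 1468/7
Step 3: Divide by 9: 1468/7 / 9 = 1468/63
Final result = 1468/63

1468/63


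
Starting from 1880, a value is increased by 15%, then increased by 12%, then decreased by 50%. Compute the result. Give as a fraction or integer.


Start: 1880
Step 1: increase by 15% => multiply by 115/100
  1880 * 115/100 = 2162
Step 2: increase by 12% => multiply by 112/100
  2162 * 112/100 = 60536/25
Step 3: decrease by 50% => multiply by 50/100
  60536/25 * 50/100 = 30268/25
Final value = 30268/25

30268/25


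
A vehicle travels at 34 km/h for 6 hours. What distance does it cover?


Using distance = speed * time
Speed = 34 km/h
Time = 6 hours
Distance = 34 * 6
= 204 km

204


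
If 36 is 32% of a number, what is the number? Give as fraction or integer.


Given: 36 is 32% of the whole
Set up: 36 = 32/100 * whole
whole = 36 * 100 / 32
whole = 3600 / 32
whole = 225/2

225/2


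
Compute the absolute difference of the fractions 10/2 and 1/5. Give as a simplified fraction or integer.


Simplify: 10/2 = 5 and 1/5 = 1/5
Find common denominator: LCD = 5
Convert: 25/5 and 1/5
Difference = |25 - 1|/5 = 24/5
Simplified = 24/5

24/5


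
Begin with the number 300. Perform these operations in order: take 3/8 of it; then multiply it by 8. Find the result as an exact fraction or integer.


Start with 300.
Step 1: Take 3/8: 300 * 3/8 = 225/2
Step 2: Multiply by 8: 225/2 * 8 = 900
Final result = 900

900


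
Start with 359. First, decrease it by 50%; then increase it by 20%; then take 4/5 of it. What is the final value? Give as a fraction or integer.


Start with 359.
Step 1: Decrease by 50%: 359 * 50/100 = 359/2
Step 2: Increase by 20%: 359/2 * 120/100 = 1077/5
Step 3: Take 4/5: 1077/5 * 4/5 = 4308/25
Final result = 4308/25

4308/25


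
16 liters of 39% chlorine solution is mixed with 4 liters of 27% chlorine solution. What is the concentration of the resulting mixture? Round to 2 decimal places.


Solute in mixture 1 = 39% of 16 L = 16*39/100 = 156/25 L
Solute in mixture 2 = 27% of 4 L = 4*27/100 = 27/25 L
Total solute = 156/25 + 27/25 = 183/25 L
Total volume = 16 + 4 = 20 L
Final concentration = 183/25/20 * 100 = 36.60%

36.60


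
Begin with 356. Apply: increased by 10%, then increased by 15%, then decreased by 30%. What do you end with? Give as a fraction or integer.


Start: 356
Step 1: increase by 10% => multiply by 110/100
  356 * 110/100 = 1958/5
Step 2: increase by 15% => multiply by 115/100
  1958/5 * 115/100 = 22517/50
Step 3: decrease by 30% => multiply by 70/100
  22517/50 * 70/100 = 157619/500
Final value = 157619/500

157619/500


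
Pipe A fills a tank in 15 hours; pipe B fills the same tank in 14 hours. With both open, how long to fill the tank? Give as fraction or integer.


Rate of A = 1/15 job per hour
Rate of B = 1/14 job per hour
Combined rate = 1/15 + 1/14
Find common denominator: (14 + 15)/(15*14) = 29/210
Combined rate = 29/210 job per hour
Time together = 1 / (29/210) = 210/29 hours

210/29


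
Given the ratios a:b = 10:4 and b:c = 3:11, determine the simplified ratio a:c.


Given a:b = 10:4 and b:c = 3:11
Make b consistent. Multiply first ratio by 3: a:b = 30:12
Multiply second ratio by 4: b:c = 12:44
Now b = 12 in both, so a:b:c = 30:12:44
Therefore a:c = 30:44
Simplify by GCD: a:c = 15:22

15:22


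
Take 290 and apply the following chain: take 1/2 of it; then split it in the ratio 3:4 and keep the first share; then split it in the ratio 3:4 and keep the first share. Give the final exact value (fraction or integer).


Start with 290.
Step 1: Take 1/2: 290 * 1/2 = 145
Step 2: Split 3:4, first share = 145 * 3/7 = 435/7
Step 3: Split 3:4, first share = 435/7 * 3/7 = 1305/49
Final result = 1305/49

1305/49


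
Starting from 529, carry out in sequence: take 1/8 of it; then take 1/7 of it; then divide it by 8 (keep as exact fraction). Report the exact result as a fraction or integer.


Start with 529.
Step 1: Take 1/8: 529 * 1/8 = 529/8
Step 2: Take 1/7: 529/8 * 1/7 = 529/56
Step 3: Divide by 8: 529/56 / 8 = 529/448
Final result = 529/448

529/448


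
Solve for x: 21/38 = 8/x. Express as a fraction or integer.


Setting up: 21/38 = 8/x
Cross multiply: 21 * x = 38 * 8
21x = 304
x = 304/21
x = 304/21

304/21


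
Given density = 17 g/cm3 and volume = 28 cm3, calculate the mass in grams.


Using mass = density * volume
Density = 17 g/cm3
Volume = 28 cm3
Mass = 17 * 28
= 476 g

476


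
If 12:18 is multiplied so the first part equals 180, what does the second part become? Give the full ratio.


Original ratio: 12:18
First term target: 180
Scale factor = 180 / 12 = 15
Multiply second term: 18 * 15 = 270
Equivalent ratio = 180:270

180:270


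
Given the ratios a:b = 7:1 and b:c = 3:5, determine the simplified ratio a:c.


Given a:b = 7:1 and b:c = 3:5
Make b consistent. Multiply first ratio by 3: a:b = 21:3
Multiply second ratio by 1: b:c = 3:5
Now b = 3 in both, so a:b:c = 21:3:5
Therefore a:c = 21:5
Simplify by GCD: a:c = 21:5

21:5


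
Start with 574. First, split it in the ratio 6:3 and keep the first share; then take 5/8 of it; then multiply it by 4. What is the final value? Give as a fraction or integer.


Start with 574.
Step 1: Split 6:3, first share = 574 * 6/9 = 1148/3
Step 2: Take 5/8: 1148/3 * 5/8 = 1435/6
Step 3: Multiply by 4: 1435/6 * 4 = 2870/3
Final result = 2870/3

2870/3


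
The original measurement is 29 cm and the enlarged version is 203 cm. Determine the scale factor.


Original length = 29 cm
Scaled length = 203 cm
Scale factor = 203 / 29
= 7

7


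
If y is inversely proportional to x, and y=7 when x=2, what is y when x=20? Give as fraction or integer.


Inverse proportion: y = k/x
Find k: k = 2 * 7 = 14
Compute y at x=20: y = 14/20
y = 7/10

7/10


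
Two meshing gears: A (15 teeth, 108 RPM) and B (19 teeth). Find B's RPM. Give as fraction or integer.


Gear ratio: teeth_A * RPM_A = teeth_B * RPM_B
15 * 108 = 19 * RPM_B
1620 = 19 * RPM_B
RPM_B = 1620 / 19
RPM_B = 1620/19

1620/19


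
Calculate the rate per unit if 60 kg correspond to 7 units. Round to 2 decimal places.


Total kg = 60
Number of units = 7
Unit rate = 60 / 7
= 8.57 kg per unit

8.57


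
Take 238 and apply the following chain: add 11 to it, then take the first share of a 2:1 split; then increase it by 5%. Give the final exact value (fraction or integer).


Start with 238.
Step 1: Add 11: 238+11=249; split 2:1 first = 249*2/3 = 166
Step 2: Increase by 5%: 166 * 105/100 = 1743/10
Final result = 1743/10

1743/10


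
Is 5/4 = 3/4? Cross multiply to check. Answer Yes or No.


Cross multiply to check 5/4 = 3/4
Left cross product: 5 * 4 = 20
Right cross product: 4 * 3 = 12
20 != 12
Not equal, so proportions differ => No

No


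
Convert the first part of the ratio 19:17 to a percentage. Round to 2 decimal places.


Total parts = 19 + 17 = 36
First part fraction = 19/36
Percentage = (19/36) * 100
= 0.527778 * 100
= 52.78%

52.78


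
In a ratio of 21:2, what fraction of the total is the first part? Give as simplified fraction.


Total parts = 21 + 2 = 23
First part fraction = 21/23
Simplify: 21/23 = 21/23

21/23


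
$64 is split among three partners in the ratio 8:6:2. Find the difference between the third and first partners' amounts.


Total parts = 8 + 6 + 2 = 16
Value per part = 64 / 16 = 4
Shares: 8*4=32, 6*4=24, 2*4=8
Third share = 8, first share = 32
Difference = |8 - 32| = 24

24


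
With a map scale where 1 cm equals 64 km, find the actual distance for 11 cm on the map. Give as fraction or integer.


Map scale: 1 cm = 64 km
Measured distance on map = 11 cm
Set up proportion: 11 * 64 / 1
= 704 / 1
= 704 km

704


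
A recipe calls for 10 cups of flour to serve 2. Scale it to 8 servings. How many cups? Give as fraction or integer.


Original: 10 cups for 2 servings
Target servings = 8
Scaling factor = 8/2
New amount = 10 * 8/2
= 80/2
= 40 cups

40


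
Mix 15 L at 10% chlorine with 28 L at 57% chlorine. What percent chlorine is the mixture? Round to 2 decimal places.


Solute in mixture 1 = 10% of 15 L = 15*10/100 = 3/2 L
Solute in mixture 2 = 57% of 28 L = 28*57/100 = 399/25 L
Total solute = 3/2 + 399/25 = 873/50 L
Total volume = 15 + 28 = 43 L
Final concentration = 873/50/43 * 100 = 40.60%

40.60


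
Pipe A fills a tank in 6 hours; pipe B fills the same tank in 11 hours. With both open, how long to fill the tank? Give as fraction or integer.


Rate of A = 1/6 job per hour
Rate of B = 1/11 job per hour
Combined rate = 1/6 + 1/11
Find common denominator: (11 + 6)/(6*11) = 17/66
Combined rate = 17/66 job per hour
Time together = 1 / (17/66) = 66/17 hours

66/17


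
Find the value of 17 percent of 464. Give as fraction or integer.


Compute 17% of 464
Convert percentage: 17% = 17/100
Multiply: 464 * 17/100
= 7888/100
= 1972/25

1972/25


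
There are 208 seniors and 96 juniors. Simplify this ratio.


Find GCD(208, 96)
GCD = 16
Divide both by 16: 208/16 = 13, 96/16 = 6
Simplified ratio = 13:6

13:6


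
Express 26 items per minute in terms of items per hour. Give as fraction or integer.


Converting from per minute to per hour
Rate = 26 items per minute
Multiply by 60: 26 * 60
= 1560 items per hour

1560


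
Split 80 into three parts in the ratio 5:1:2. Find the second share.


Ratio = 5:1:2
Total parts = 5 + 1 + 2 = 8
Value per part = 80 / 8 = 10
First share = 5 * 10 = 50
Middle share = 1 * 10 = 10
Third share = 2 * 10 = 20

10


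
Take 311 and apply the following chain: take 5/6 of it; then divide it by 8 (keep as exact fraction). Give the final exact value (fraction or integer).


Start with 311.
Step 1: Take 5/6: 311 * 5/6 = 1555/6
Step 2: Divide by 8: 1555/6 / 8 = 1555/48
Final result = 1555/48

1555/48


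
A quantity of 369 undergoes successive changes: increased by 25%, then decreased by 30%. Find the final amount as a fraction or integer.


Start: 369
Step 1: increase by 25% => multiply by 125/100
  369 * 125/100 = 1845/4
Step 2: decrease by 30% => multiply by 70/100
  1845/4 * 70/100 = 2583/8
Final value = 2583/8

2583/8


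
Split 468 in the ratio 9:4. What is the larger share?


Total parts = 9 + 4 = 13
Value per part = 468 / 13 = 36
First share = 9 * 36 = 324
Second share = 4 * 36 = 144
Larger share = 324

324


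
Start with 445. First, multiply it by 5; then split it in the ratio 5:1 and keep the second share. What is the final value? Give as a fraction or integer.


Start with 445.
Step 1: Multiply by 5: 445 * 5 = 2225
Step 2: Split 5:1, second share = 2225 * 1/6 = 2225/6
Final result = 2225/6

2225/6


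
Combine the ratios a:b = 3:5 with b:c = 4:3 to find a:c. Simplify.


Given a:b = 3:5 and b:c = 4:3
Make b consistent. Multiply first ratio by 4: a:b = 12:20
Multiply second ratio by 5: b:c = 20:15
Now b = 20 in both, so a:b:c = 12:20:15
Therefore a:c = 12:15
Simplify by GCD: a:c = 4:5

4:5


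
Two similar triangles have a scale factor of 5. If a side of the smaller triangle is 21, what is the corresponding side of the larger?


Similar triangles have proportional sides
Scale factor = 5
Smaller side = 21
Corresponding larger side = 21 * 5
= 105

105


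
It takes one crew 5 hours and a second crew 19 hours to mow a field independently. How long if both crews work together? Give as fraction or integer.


Rate of A = 1/5 job per hour
Rate of B = 1/19 job per hour
Combined rate = 1/5 + 1/19
Find common denominator: (19 + 5)/(5*19) = 24/95
Combined rate = 24/95 job per hour
Time together = 1 / (24/95) = 95/24 hours

95/24


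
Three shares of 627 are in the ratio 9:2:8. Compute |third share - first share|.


Total parts = 9 + 2 + 8 = 19
Value per part = 627 / 19 = 33
Shares: 9*33=297, 2*33=66, 8*33=264
Third share = 264, first share = 297
Difference = |264 - 297| = 33

33


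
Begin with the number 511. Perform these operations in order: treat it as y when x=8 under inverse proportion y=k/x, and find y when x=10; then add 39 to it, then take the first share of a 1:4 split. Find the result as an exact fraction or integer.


Start with 511.
Step 1: Inverse prop: k = (511)*8; new y = k/10 = 511*8/10 = 2044/5
Step 2: Add 39: 2044/5+39=2239/5; split 1:4 first = 2239/5*1/5 = 2239/25
Final result = 2239/25

2239/25


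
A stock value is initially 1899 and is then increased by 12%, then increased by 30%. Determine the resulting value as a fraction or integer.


Start: 1899
Step 1: increase by 12% => multiply by 112/100
  1899 * 112/100 = 53172/25
Step 2: increase by 30% => multiply by 130/100
  53172/25 * 130/100 = 345618/125
Final value = 345618/125

345618/125


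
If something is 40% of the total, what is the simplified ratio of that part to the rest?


Part = 40%, Remainder = 60%
Ratio = 40:60
GCD(40, 60) = 20
Simplify: 2:3 = 2:3

2:3


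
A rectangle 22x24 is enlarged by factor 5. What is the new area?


Original dimensions: 22 x 24
Enlargement factor = 5
New width = 22 * 5 = 110
New height = 24 * 5 = 120
New area = 110 * 120 = 13200

13200


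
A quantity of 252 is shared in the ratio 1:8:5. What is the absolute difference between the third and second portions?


Total parts = 1 + 8 + 5 = 14
Value per part = 252 / 14 = 18
Shares: 1*18=18, 8*18=144, 5*18=90
Third share = 90, second share = 144
Difference = |90 - 144| = 54

54


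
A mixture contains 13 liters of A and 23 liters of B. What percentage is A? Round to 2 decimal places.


Volume of A = 13 L
Volume of B = 23 L
Total volume = 13 + 23 = 36 L
Percentage of A = (13/36) * 100
= 36.11%

36.11


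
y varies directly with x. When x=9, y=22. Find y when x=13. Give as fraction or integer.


Direct proportion: y = kx
Find k: k = 22/9 = 22/9
Compute y at x=13: y = 22/9 * 13
y = 286/9

286/9


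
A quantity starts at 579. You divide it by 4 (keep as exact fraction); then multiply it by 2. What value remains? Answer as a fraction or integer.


Start with 579.
Step 1: Divide by 4: 579 / 4 = 579/4
Step 2: Multiply by 2: 579/4 * 2 = 579/2
Final result = 579/2

579/2


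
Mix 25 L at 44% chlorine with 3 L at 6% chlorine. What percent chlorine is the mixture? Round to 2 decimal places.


Solute in mixture 1 = 44% of 25 L = 25*44/100 = 11 L
Solute in mixture 2 = 6% of 3 L = 3*6/100 = 9/50 L
Total solute = 11 + 9/50 = 559/50 L
Total volume = 25 + 3 = 28 L
Final concentration = 559/50/28 * 100 = 39.93%

39.93


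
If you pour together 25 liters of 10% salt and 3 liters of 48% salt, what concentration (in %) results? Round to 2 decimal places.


Solute in mixture 1 = 10% of 25 L = 25*10/100 = 5/2 L
Solute in mixture 2 = 48% of 3 L = 3*48/100 = 36/25 L
Total solute = 5/2 + 36/25 = 197/50 L
Total volume = 25 + 3 = 28 L
Final concentration = 197/50/28 * 100 = 14.07%

14.07


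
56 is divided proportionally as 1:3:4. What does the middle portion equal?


Ratio = 1:3:4
Total parts = 1 + 3 + 4 = 8
Value per part = 56 / 8 = 7
First share = 1 * 7 = 7
Middle share = 3 * 7 = 21
Third share = 4 * 7 = 28

21


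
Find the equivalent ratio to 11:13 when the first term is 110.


Original ratio: 11:13
First term target: 110
Scale factor = 110 / 11 = 10
Multiply second term: 13 * 10 = 130
Equivalent ratio = 110:130

110:130


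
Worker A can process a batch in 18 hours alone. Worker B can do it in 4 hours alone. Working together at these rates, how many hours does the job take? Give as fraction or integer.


Rate of A = 1/18 job per hour
Rate of B = 1/4 job per hour
Combined rate = 1/18 + 1/4
Find common denominator: (4 + 18)/(18*4) = 22/72
Combined rate = 11/36 job per hour
Time together = 1 / (11/36) = 36/11 hours

36/11


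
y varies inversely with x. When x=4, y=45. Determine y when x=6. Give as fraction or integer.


Inverse proportion: y = k/x
Find k: k = 4 * 45 = 180
Compute y at x=6: y = 180/6
y = 30

30


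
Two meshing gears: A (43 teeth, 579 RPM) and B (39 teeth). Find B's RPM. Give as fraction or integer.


Gear ratio: teeth_A * RPM_A = teeth_B * RPM_B
43 * 579 = 39 * RPM_B
24897 = 39 * RPM_B
RPM_B = 24897 / 39
RPM_B = 8299/13

8299/13


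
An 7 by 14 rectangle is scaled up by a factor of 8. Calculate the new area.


Original dimensions: 7 x 14
Enlargement factor = 8
New width = 7 * 8 = 56
New height = 14 * 8 = 112
New area = 56 * 112 = 6272

6272


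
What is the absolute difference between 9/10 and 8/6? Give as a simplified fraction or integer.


Simplify: 9/10 = 9/10 and 8/6 = 4/3
Find common denominator: LCD = 30
Convert: 27/30 and 40/30
Difference = |27 - 40|/30 = 13/30
Simplified = 13/30

13/30


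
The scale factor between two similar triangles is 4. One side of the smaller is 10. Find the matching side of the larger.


Similar triangles have proportional sides
Scale factor = 4
Smaller side = 10
Corresponding larger side = 10 * 4
= 40

40


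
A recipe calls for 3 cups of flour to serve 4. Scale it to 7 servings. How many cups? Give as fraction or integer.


Original: 3 cups for 4 servings
Target servings = 7
Scaling factor = 7/4
New amount = 3 * 7/4
= 21/4
= 21/4 cups

21/4


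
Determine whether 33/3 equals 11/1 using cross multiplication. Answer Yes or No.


Cross multiply to check 33/3 = 11/1
Left cross product: 33 * 1 = 33
Right cross product: 3 * 11 = 33
33 = 33
Equal, so proportions match => Yes

Yes


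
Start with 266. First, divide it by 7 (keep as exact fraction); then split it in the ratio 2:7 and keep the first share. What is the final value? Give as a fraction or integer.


Start with 266.
Step 1: Divide by 7: 266 / 7 = 38
Step 2: Split 2:7, first share = 38 * 2/9 = 76/9
Final result = 76/9

76/9


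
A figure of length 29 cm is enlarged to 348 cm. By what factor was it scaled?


Original length = 29 cm
Scaled length = 348 cm
Scale factor = 348 / 29
= 12

12


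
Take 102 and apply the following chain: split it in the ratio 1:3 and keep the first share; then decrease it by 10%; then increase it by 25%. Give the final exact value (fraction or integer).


Start with 102.
Step 1: Split 1:3, first share = 102 * 1/4 = 51/2
Step 2: Decrease by 10%: 51/2 * 90/100 = 459/20
Step 3: Increase by 25%: 459/20 * 125/100 = 459/16
Final result = 459/16

459/16


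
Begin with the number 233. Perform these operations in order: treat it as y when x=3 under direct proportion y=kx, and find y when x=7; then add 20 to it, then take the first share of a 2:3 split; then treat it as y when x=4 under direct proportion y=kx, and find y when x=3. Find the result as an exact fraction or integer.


Start with 233.
Step 1: Direct prop: k = (233)/3; new y = k*7 = 233*7/3 = 1631/3
Step 2: Add 20: 1631/3+20=1691/3; split 2:3 first = 1691/3*2/5 = 3382/15
Step 3: Direct prop: k = (3382/15)/4; new y = k*3 = 3382/15*3/4 = 1691/10
Final result = 1691/10

1691/10


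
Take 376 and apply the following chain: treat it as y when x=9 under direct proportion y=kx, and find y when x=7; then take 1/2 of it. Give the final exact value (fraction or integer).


Start with 376.
Step 1: Direct prop: k = (376)/9; new y = k*7 = 376*7/9 = 2632/9
Step 2: Take 1/2: 2632/9 * 1/2 = 1316/9
Final result = 1316/9

1316/9


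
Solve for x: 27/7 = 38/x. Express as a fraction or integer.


Setting up: 27/7 = 38/x
Cross multiply: 27 * x = 7 * 38
27x = 266
x = 266/27
x = 266/27

266/27


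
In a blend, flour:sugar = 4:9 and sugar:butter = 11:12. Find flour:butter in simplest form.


Given a:b = 4:9 and b:c = 11:12
Make b consistent. Multiply first ratio by 11: a:b = 44:99
Multiply second ratio by 9: b:c = 99:108
Now b = 99 in both, so a:b:c = 44:99:108
Therefore a:c = 44:108
Simplify by GCD: a:c = 11:27

11:27


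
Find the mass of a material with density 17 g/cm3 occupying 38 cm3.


Using mass = density * volume
Density = 17 g/cm3
Volume = 38 cm3
Mass = 17 * 38
= 646 g

646


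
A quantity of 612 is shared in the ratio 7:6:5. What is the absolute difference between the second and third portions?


Total parts = 7 + 6 + 5 = 18
Value per part = 612 / 18 = 34
Shares: 7*34=238, 6*34=204, 5*34=170
Second share = 204, third share = 170
Difference = |204 - 170| = 34

34


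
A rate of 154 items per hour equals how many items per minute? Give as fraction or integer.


Converting from per hour to per minute
Rate = 154 items per hour
Divide by 60: 154/60
= 77/30 items per minute

77/30


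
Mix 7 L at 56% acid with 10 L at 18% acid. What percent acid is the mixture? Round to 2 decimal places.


Solute in mixture 1 = 56% of 7 L = 7*56/100 = 98/25 L
Solute in mixture 2 = 18% of 10 L = 10*18/100 = 9/5 L
Total solute = 98/25 + 9/5 = 143/25 L
Total volume = 7 + 10 = 17 L
Final concentration = 143/25/17 * 100 = 33.65%

33.65


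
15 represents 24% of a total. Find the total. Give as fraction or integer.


Given: 15 is 24% of the whole
Set up: 15 = 24/100 * whole
whole = 15 * 100 / 24
whole = 1500 / 24
whole = 125/2

125/2


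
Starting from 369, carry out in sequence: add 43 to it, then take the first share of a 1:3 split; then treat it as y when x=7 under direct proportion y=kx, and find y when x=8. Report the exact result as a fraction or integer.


Start with 369.
Step 1: Add 43: 369+43=412; split 1:3 first = 412*1/4 = 103
Step 2: Direct prop: k = (103)/7; new y = k*8 = 103*8/7 = 824/7
Final result = 824/7

824/7


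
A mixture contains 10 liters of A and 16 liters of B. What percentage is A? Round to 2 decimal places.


Volume of A = 10 L
Volume of B = 16 L
Total volume = 10 + 16 = 26 L
Percentage of A = (10/26) * 100
= 38.46%

38.46


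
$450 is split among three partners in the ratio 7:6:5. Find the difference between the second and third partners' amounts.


Total parts = 7 + 6 + 5 = 18
Value per part = 450 / 18 = 25
Shares: 7*25=175, 6*25=150, 5*25=125
Second share = 150, third share = 125
Difference = |150 - 125| = 25

25


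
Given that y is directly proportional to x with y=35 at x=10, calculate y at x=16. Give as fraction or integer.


Direct proportion: y = kx
Find k: k = 35/10 = 7/2
Compute y at x=16: y = 7/2 * 16
y = 56

56


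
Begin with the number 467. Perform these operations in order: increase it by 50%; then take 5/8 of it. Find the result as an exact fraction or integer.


Start with 467.
Step 1: Increase by 50%: 467 * 150/100 = 1401/2
Step 2: Take 5/8: 1401/2 * 5/8 = 7005/16
Final result = 7005/16

7005/16


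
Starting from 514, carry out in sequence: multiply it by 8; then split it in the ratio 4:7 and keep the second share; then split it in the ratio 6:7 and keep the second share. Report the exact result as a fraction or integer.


Start with 514.
Step 1: Multiply by 8: 514 * 8 = 4112
Step 2: Split 4:7, second share = 4112 * 7/11 = 28784/11
Step 3: Split 6:7, second share = 28784/11 * 7/13 = 201488/143
Final result = 201488/143

201488/143


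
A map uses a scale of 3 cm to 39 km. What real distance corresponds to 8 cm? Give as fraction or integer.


Map scale: 3 cm = 39 km
Measured distance on map = 8 cm
Set up proportion: 8 * 39 / 3
= 312 / 3
= 104 km

104


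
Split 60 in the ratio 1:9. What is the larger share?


Total parts = 1 + 9 = 10
Value per part = 60 / 10 = 6
First share = 1 * 6 = 6
Second share = 9 * 6 = 54
Larger share = 54

54


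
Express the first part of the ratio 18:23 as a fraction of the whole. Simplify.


Total parts = 18 + 23 = 41
First part fraction = 18/41
Simplify: 18/41 = 18/41

18/41


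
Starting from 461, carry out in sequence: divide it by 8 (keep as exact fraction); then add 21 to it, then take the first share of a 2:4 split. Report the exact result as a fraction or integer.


Start with 461.
Step 1: Divide by 8: 461 / 8 = 461/8
Step 2: Add 21: 461/8+21=629/8; split 2:4 first = 629/8*2/6 = 629/24
Final result = 629/24

629/24


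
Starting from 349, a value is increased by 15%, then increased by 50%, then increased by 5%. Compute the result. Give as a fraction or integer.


Start: 349
Step 1: increase by 15% => multiply by 115/100
  349 * 115/100 = 8027/20
Step 2: increase by 50% => multiply by 150/100
  8027/20 * 150/100 = 24081/40
Step 3: increase by 5% => multiply by 105/100
  24081/40 * 105/100 = 505701/800
Final value = 505701/800

505701/800


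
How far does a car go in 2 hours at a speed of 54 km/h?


Using distance = speed * time
Speed = 54 km/h
Time = 2 hours
Distance = 54 * 2
= 108 km

108


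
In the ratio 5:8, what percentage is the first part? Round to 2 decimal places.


Total parts = 5 + 8 = 13
First part fraction = 5/13
Percentage = (5/13) * 100
= 0.384615 * 100
= 38.46%

38.46


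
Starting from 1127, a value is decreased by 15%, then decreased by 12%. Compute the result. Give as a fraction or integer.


Start: 1127
Step 1: decrease by 15% => multiply by 85/100
  1127 * 85/100 = 19159/20
Step 2: decrease by 12% => multiply by 88/100
  19159/20 * 88/100 = 210749/250
Final value = 210749/250

210749/250


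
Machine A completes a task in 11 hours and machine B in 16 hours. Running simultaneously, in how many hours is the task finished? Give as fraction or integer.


Rate of A = 1/11 job per hour
Rate of B = 1/16 job per hour
Combined rate = 1/11 + 1/16
Find common denominator: (16 + 11)/(11*16) = 27/176
Combined rate = 27/176 job per hour
Time together = 1 / (27/176) = 176/27 hours

176/27


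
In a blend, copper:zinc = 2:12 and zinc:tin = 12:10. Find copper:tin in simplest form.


Given a:b = 2:12 and b:c = 12:10
Make b consistent. Multiply first ratio by 12: a:b = 24:144
Multiply second ratio by 12: b:c = 144:120
Now b = 144 in both, so a:b:c = 24:144:120
Therefore a:c = 24:120
Simplify by GCD: a:c = 1:5

1:5


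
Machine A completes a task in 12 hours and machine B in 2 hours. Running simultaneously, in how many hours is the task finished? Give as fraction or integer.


Rate of A = 1/12 job per hour
Rate of B = 1/2 job per hour
Combined rate = 1/12 + 1/2
Find common denominator: (2 + 12)/(12*2) = 14/24
Combined rate = 7/12 job per hour
Time together = 1 / (7/12) = 12/7 hours

12/7


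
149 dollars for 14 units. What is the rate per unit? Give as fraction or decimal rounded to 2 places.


Total dollars = 149
Number of units = 14
Unit rate = 149 / 14
= 10.64 dollars per unit

10.64


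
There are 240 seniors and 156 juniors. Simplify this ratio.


Find GCD(240, 156)
GCD = 12
Divide both by 12: 240/12 = 20, 156/12 = 13
Simplified ratio = 20:13

20:13


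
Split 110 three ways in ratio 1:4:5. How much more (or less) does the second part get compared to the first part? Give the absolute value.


Total parts = 1 + 4 + 5 = 10
Value per part = 110 / 10 = 11
Shares: 1*11=11, 4*11=44, 5*11=55
Second share = 44, first share = 11
Difference = |44 - 11| = 33

33


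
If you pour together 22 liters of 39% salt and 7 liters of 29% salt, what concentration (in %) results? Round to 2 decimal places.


Solute in mixture 1 = 39% of 22 L = 22*39/100 = 429/50 L
Solute in mixture 2 = 29% of 7 L = 7*29/100 = 203/100 L
Total solute = 429/50 + 203/100 = 1061/100 L
Total volume = 22 + 7 = 29 L
Final concentration = 1061/100/29 * 100 = 36.59%

36.59


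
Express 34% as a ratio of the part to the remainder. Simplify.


Part = 34%, Remainder = 66%
Ratio = 34:66
GCD(34, 66) = 2
Simplify: 17:33 = 17:33

17:33


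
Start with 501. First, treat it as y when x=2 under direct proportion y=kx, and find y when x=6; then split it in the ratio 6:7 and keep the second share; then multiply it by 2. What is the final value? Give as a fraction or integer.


Start with 501.
Step 1: Direct prop: k = (501)/2; new y = k*6 = 501*6/2 = 1503
Step 2: Split 6:7, second share = 1503 * 7/13 = 10521/13
Step 3: Multiply by 2: 10521/13 * 2 = 21042/13
Final result = 21042/13

21042/13


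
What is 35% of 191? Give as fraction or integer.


Compute 35% of 191
Convert percentage: 35% = 35/100
Multiply: 191 * 35/100
= 6685/100
= 1337/20

1337/20


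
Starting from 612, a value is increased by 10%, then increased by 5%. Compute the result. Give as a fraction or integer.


Start: 612
Step 1: increase by 10% => multiply by 110/100
  612 * 110/100 = 3366/5
Step 2: increase by 5% => multiply by 105/100
  3366/5 * 105/100 = 35343/50
Final value = 35343/50

35343/50


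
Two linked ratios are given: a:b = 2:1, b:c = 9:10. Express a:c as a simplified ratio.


Given a:b = 2:1 and b:c = 9:10
Make b consistent. Multiply first ratio by 9: a:b = 18:9
Multiply second ratio by 1: b:c = 9:10
Now b = 9 in both, so a:b:c = 18:9:10
Therefore a:c = 18:10
Simplify by GCD: a:c = 9:5

9:5


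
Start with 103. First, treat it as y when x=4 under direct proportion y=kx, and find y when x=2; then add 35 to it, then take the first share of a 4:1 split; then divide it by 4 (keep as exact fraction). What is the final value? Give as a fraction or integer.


Start with 103.
Step 1: Direct prop: k = (103)/4; new y = k*2 = 103*2/4 = 103/2
Step 2: Add 35: 103/2+35=173/2; split 4:1 first = 173/2*4/5 = 346/5
Step 3: Divide by 4: 346/5 / 4 = 173/10
Final result = 173/10

173/10


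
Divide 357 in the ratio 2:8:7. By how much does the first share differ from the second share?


Total parts = 2 + 8 + 7 = 17
Value per part = 357 / 17 = 21
Shares: 2*21=42, 8*21=168, 7*21=147
First share = 42, second share = 168
Difference = |42 - 168| = 126

126


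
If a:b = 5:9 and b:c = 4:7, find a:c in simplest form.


Given a:b = 5:9 and b:c = 4:7
Make b consistent. Multiply first ratio by 4: a:b = 20:36
Multiply second ratio by 9: b:c = 36:63
Now b = 36 in both, so a:b:c = 20:36:63
Therefore a:c = 20:63
Simplify by GCD: a:c = 20:63

20:63


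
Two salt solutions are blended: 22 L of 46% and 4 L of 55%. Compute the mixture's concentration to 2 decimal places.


Solute in mixture 1 = 46% of 22 L = 22*46/100 = 253/25 L
Solute in mixture 2 = 55% of 4 L = 4*55/100 = 11/5 L
Total solute = 253/25 + 11/5 = 308/25 L
Total volume = 22 + 4 = 26 L
Final concentration = 308/25/26 * 100 = 47.38%

47.38


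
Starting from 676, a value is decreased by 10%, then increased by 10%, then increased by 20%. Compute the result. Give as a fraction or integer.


Start: 676
Step 1: decrease by 10% => multiply by 90/100
  676 * 90/100 = 3042/5
Step 2: increase by 10% => multiply by 110/100
  3042/5 * 110/100 = 16731/25
Step 3: increase by 20% => multiply by 120/100
  16731/25 * 120/100 = 100386/125
Final value = 100386/125

100386/125


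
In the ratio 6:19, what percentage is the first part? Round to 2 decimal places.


Total parts = 6 + 19 = 25
First part fraction = 6/25
Percentage = (6/25) * 100
= 0.24 * 100
= 24.00%

24.00


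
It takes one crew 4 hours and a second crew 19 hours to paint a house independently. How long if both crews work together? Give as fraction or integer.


Rate of A = 1/4 job per hour
Rate of B = 1/19 job per hour
Combined rate = 1/4 + 1/19
Find common denominator: (19 + 4)/(4*19) = 23/76
Combined rate = 23/76 job per hour
Time together = 1 / (23/76) = 76/23 hours

76/23


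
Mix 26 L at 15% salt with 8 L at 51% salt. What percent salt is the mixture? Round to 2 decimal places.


Solute in mixture 1 = 15% of 26 L = 26*15/100 = 39/10 L
Solute in mixture 2 = 51% of 8 L = 8*51/100 = 102/25 L
Total solute = 39/10 + 102/25 = 399/50 L
Total volume = 26 + 8 = 34 L
Final concentration = 399/50/34 * 100 = 23.47%

23.47


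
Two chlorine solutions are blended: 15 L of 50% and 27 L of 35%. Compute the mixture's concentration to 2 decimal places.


Solute in mixture 1 = 50% of 15 L = 15*50/100 = 15/2 L
Solute in mixture 2 = 35% of 27 L = 27*35/100 = 189/20 L
Total solute = 15/2 + 189/20 = 339/20 L
Total volume = 15 + 27 = 42 L
Final concentration = 339/20/42 * 100 = 40.36%

40.36


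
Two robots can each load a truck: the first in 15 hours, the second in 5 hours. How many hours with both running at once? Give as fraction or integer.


Rate of A = 1/15 job per hour
Rate of B = 1/5 job per hour
Combined rate = 1/15 + 1/5
Find common denominator: (5 + 15)/(15*5) = 20/75
Combined rate = 4/15 job per hour
Time together = 1 / (4/15) = 15/4 hours

15/4


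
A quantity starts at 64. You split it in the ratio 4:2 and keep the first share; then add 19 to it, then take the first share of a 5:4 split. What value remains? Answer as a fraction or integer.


Start with 64.
Step 1: Split 4:2, first share = 64 * 4/6 = 128/3
Step 2: Add 19: 128/3+19=185/3; split 5:4 first = 185/3*5/9 = 925/27
Final result = 925/27

925/27


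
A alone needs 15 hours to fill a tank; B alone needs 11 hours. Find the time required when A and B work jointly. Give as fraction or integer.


Rate of A = 1/15 job per hour
Rate of B = 1/11 job per hour
Combined rate = 1/15 + 1/11
Find common denominator: (11 + 15)/(15*11) = 26/165
Combined rate = 26/165 job per hour
Time together = 1 / (26/165) = 165/26 hours

165/26


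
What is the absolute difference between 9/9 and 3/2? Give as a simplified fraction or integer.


Simplify: 9/9 = 1 and 3/2 = 3/2
Find common denominator: LCD = 2
Convert: 2/2 and 3/2
Difference = |2 - 3|/2 = 1/2
Simplified = 1/2

1/2


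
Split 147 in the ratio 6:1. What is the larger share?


Total parts = 6 + 1 = 7
Value per part = 147 / 7 = 21
First share = 6 * 21 = 126
Second share = 1 * 21 = 21
Larger share = 126

126


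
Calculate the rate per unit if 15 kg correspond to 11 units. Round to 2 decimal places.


Total kg = 15
Number of units = 11
Unit rate = 15 / 11
= 1.36 kg per unit

1.36


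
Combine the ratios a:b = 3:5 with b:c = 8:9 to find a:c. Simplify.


Given a:b = 3:5 and b:c = 8:9
Make b consistent. Multiply first ratio by 8: a:b = 24:40
Multiply second ratio by 5: b:c = 40:45
Now b = 40 in both, so a:b:c = 24:40:45
Therefore a:c = 24:45
Simplify by GCD: a:c = 8:15

8:15


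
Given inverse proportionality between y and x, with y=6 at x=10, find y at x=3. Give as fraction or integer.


Inverse proportion: y = k/x
Find k: k = 10 * 6 = 60
Compute y at x=3: y = 60/3
y = 20

20


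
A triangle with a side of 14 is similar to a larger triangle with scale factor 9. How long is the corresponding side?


Similar triangles have proportional sides
Scale factor = 9
Smaller side = 14
Corresponding larger side = 14 * 9
= 126

126


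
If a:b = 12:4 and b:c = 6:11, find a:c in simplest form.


Given a:b = 12:4 and b:c = 6:11
Make b consistent. Multiply first ratio by 6: a:b = 72:24
Multiply second ratio by 4: b:c = 24:44
Now b = 24 in both, so a:b:c = 72:24:44
Therefore a:c = 72:44
Simplify by GCD: a:c = 18:11

18:11


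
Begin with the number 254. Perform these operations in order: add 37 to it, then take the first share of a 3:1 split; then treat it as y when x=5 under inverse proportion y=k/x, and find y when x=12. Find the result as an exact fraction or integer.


Start with 254.
Step 1: Add 37: 254+37=291; split 3:1 first = 291*3/4 = 873/4
Step 2: Inverse prop: k = (873/4)*5; new y = k/12 = 873/4*5/12 = 1455/16
Final result = 1455/16

1455/16


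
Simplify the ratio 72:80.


Find GCD(72, 80)
GCD = 8
Divide both by 8: 72/8 = 9, 80/8 = 10
Simplified ratio = 9:10

9:10


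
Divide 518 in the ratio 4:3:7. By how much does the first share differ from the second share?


Total parts = 4 + 3 + 7 = 14
Value per part = 518 / 14 = 37
Shares: 4*37=148, 3*37=111, 7*37=259
First share = 148, second share = 111
Difference = |148 - 111| = 37

37


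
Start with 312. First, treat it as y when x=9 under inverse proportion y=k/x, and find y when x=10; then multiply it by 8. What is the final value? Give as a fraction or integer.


Start with 312.
Step 1: Inverse prop: k = (312)*9; new y = k/10 = 312*9/10 = 1404/5
Step 2: Multiply by 8: 1404/5 * 8 = 11232/5
Final result = 11232/5

11232/5


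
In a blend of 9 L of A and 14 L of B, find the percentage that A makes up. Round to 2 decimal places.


Volume of A = 9 L
Volume of B = 14 L
Total volume = 9 + 14 = 23 L
Percentage of A = (9/23) * 100
= 39.13%

39.13


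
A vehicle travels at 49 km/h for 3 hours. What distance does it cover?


Using distance = speed * time
Speed = 49 km/h
Time = 3 hours
Distance = 49 * 3
= 147 km

147


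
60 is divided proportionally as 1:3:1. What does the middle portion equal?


Ratio = 1:3:1
Total parts = 1 + 3 + 1 = 5
Value per part = 60 / 5 = 12
First share = 1 * 12 = 12
Middle share = 3 * 12 = 36
Third share = 1 * 12 = 12

36


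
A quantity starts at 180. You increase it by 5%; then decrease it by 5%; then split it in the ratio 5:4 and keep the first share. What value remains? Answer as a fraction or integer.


Start with 180.
Step 1: Increase by 5%: 180 * 105/100 = 189
Step 2: Decrease by 5%: 189 * 95/100 = 3591/20
Step 3: Split 5:4, first share = 3591/20 * 5/9 = 399/4
Final result = 399/4

399/4


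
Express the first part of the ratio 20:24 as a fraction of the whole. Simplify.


Total parts = 20 + 24 = 44
First part fraction = 20/44
Simplify: 20/44 = 5/11

5/11


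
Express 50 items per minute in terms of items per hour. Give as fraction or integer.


Converting from per minute to per hour
Rate = 50 items per minute
Multiply by 60: 50 * 60
= 3000 items per hour

3000


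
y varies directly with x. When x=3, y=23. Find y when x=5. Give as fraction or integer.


Direct proportion: y = kx
Find k: k = 23/3 = 23/3
Compute y at x=5: y = 23/3 * 5
y = 115/3

115/3


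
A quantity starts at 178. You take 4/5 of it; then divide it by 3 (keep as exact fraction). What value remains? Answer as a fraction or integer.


Start with 178.
Step 1: Take 4/5: 178 * 4/5 = 712/5
Step 2: Divide by 3: 712/5 / 3 = 712/15
Final result = 712/15

712/15


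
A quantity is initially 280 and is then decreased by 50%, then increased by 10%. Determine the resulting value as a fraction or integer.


Start: 280
Step 1: decrease by 50% => multiply by 50/100
  280 * 50/100 = 140
Step 2: increase by 10% => multiply by 110/100
  140 * 110/100 = 154
Final value = 154

154


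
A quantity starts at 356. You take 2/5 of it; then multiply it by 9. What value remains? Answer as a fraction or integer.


Start with 356.
Step 1: Take 2/5: 356 * 2/5 = 712/5
Step 2: Multiply by 9: 712/5 * 9 = 6408/5
Final result = 6408/5

6408/5


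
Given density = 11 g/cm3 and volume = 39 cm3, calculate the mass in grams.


Using mass = density * volume
Density = 11 g/cm3
Volume = 39 cm3
Mass = 11 * 39
= 429 g

429


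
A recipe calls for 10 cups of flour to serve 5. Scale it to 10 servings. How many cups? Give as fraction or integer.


Original: 10 cups for 5 servings
Target servings = 10
Scaling factor = 10/5
New amount = 10 * 10/5
= 100/5
= 20 cups

20


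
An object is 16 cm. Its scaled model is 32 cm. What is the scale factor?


Original length = 16 cm
Scaled length = 32 cm
Scale factor = 32 / 16
= 2

2


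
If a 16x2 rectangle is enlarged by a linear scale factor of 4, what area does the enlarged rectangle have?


Original dimensions: 16 x 2
Enlargement factor = 4
New width = 16 * 4 = 64
New height = 2 * 4 = 8
New area = 64 * 8 = 512

512


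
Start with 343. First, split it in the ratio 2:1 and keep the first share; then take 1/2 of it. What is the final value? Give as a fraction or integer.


Start with 343.
Step 1: Split 2:1, first share = 343 * 2/3 = 686/3
Step 2: Take 1/2: 686/3 * 1/2 = 343/3
Final result = 343/3

343/3


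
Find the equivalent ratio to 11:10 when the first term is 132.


Original ratio: 11:10
First term target: 132
Scale factor = 132 / 11 = 12
Multiply second term: 10 * 12 = 120
Equivalent ratio = 132:120

132:120
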